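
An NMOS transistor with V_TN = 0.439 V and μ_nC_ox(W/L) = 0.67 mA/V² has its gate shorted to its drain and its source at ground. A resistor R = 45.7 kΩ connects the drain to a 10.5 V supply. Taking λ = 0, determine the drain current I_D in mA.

With gate tied to drain, V_GS = V_DS ≥ V_GS − V_TN, so the device is in saturation.
KCL at the drain: ½ k_n (V_GS − V_TN)² = (V_DD − V_GS)/R.
Let x = V_GS − 0.439. Then 15.3 x² + x − 10.06 = 0, giving x = 0.779 V (positive root), so V_GS = 1.22 V.
I_D = (V_DD − V_GS)/R = (10.5 − 1.22) / 45.7 = 0.203 mA.

I_D = 0.203 mA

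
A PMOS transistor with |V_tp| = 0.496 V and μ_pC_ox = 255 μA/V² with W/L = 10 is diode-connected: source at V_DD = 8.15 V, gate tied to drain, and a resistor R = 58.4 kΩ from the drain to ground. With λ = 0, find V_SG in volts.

With gate tied to drain, V_SG = V_SD ≥ V_SG − |V_tp|, so the device is in saturation.
k_p = μ_pC_ox · (W/L) = 2.55 mA/V².
KCL at the drain: ½ k_p (V_SG − |V_tp|)² = (V_DD − V_SG)/R.
Let x = V_SG − 0.496. Then 74.5 x² + x − 7.654 = 0, giving x = 0.314 V (positive root), so V_SG = 0.81 V.
I_D = (V_DD − V_SG)/R = (8.15 − 0.81) / 58.4 = 0.126 mA.

V_SG = 0.810 V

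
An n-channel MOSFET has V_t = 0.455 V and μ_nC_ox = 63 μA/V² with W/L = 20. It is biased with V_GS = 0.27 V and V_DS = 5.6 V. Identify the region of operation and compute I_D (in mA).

Cutoff; I_D = 0 mA

V_GS = 0.27 V < V_t = 0.455 V, so the transistor is in cutoff.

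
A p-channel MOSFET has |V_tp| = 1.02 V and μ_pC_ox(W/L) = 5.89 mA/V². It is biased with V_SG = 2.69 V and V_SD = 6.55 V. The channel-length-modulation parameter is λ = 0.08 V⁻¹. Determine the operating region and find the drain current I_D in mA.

Saturation; I_D = 12.5 mA

V_ov = V_SG − |V_tp| = 2.69 − 1.02 = 1.67 V.
Since V_SD = 6.55 V ≥ V_ov = 1.67 V, the device is in saturation.
I_D = ½ k_p V_ov² (1 + λ V_SD) = 0.5 × 5.89 × 1.67² × (1 + 0.08 × 6.55) = 12.5 mA.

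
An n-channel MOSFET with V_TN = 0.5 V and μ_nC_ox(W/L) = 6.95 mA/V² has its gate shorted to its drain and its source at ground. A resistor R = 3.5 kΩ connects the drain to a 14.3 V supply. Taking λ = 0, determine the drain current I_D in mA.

I_D = 3.65 mA

With gate tied to drain, V_GS = V_DS ≥ V_GS − V_TN, so the device is in saturation.
KCL at the drain: ½ k_n (V_GS − V_TN)² = (V_DD − V_GS)/R.
Let x = V_GS − 0.5. Then 12.2 x² + x − 13.8 = 0, giving x = 1.02 V (positive root), so V_GS = 1.52 V.
I_D = (V_DD − V_GS)/R = (14.3 − 1.52) / 3.5 = 3.65 mA.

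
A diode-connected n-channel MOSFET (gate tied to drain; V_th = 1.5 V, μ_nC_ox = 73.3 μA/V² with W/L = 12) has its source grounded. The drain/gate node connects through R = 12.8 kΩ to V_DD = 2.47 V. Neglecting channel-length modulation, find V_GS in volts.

V_GS = 1.84 V

With gate tied to drain, V_GS = V_DS ≥ V_GS − V_th, so the device is in saturation.
k_n = μ_nC_ox · (W/L) = 0.8796 mA/V².
KCL at the drain: ½ k_n (V_GS − V_th)² = (V_DD − V_GS)/R.
Let x = V_GS − 1.5. Then 5.63 x² + x − 0.97 = 0, giving x = 0.336 V (positive root), so V_GS = 1.84 V.
I_D = (V_DD − V_GS)/R = (2.47 − 1.84) / 12.8 = 0.0496 mA.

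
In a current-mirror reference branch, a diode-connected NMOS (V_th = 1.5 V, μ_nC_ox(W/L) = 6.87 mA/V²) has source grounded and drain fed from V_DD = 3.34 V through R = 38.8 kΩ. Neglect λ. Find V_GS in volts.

With gate tied to drain, V_GS = V_DS ≥ V_GS − V_th, so the device is in saturation.
KCL at the drain: ½ k_n (V_GS − V_th)² = (V_DD − V_GS)/R.
Let x = V_GS − 1.5. Then 133 x² + x − 1.84 = 0, giving x = 0.114 V (positive root), so V_GS = 1.61 V.
I_D = (V_DD − V_GS)/R = (3.34 − 1.61) / 38.8 = 0.0445 mA.

V_GS = 1.61 V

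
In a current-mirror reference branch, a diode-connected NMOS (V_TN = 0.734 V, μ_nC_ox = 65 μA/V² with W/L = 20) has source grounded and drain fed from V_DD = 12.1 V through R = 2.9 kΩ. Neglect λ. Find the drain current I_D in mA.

I_D = 3.16 mA

With gate tied to drain, V_GS = V_DS ≥ V_GS − V_TN, so the device is in saturation.
k_n = μ_nC_ox · (W/L) = 1.3 mA/V².
KCL at the drain: ½ k_n (V_GS − V_TN)² = (V_DD − V_GS)/R.
Let x = V_GS − 0.734. Then 1.89 x² + x − 11.37 = 0, giving x = 2.2 V (positive root), so V_GS = 2.94 V.
I_D = (V_DD − V_GS)/R = (12.1 − 2.94) / 2.9 = 3.16 mA.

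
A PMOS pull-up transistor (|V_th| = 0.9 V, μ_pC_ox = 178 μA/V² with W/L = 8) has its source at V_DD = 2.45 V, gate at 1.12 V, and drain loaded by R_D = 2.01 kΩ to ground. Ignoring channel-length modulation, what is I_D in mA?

V_SG = V_DD − V_G = 2.45 − 1.12 = 1.33 V, so V_ov = 1.33 − 0.9 = 0.43 V.
k_p = μ_pC_ox · (W/L) = 1.424 mA/V².
Assume saturation: I_D = ½ k_p V_ov² = 0.5 × 1.424 × 0.43² = 0.132 mA, giving V_SD = V_DD − I_D R_D = 2.45 − 0.132 × 2.01 = 2.19 V.
V_SD = 2.19 V ≥ V_ov = 0.43 V, confirming saturation.

I_D = 0.132 mA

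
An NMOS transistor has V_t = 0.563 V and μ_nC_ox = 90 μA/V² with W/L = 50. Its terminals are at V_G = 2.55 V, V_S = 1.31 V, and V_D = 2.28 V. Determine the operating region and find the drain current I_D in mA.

Saturation; I_D = 1.03 mA

V_GS = V_G − V_S = 2.55 − 1.31 = 1.24 V; V_DS = V_D − V_S = 2.28 − 1.31 = 0.97 V.
k_n = μ_nC_ox · (W/L) = 4.5 mA/V².
V_ov = V_GS − V_t = 1.24 − 0.563 = 0.677 V.
Since V_DS = 0.97 V ≥ V_ov = 0.677 V, the device is in saturation.
I_D = ½ k_n V_ov² = 0.5 × 4.5 × 0.677² = 1.03 mA.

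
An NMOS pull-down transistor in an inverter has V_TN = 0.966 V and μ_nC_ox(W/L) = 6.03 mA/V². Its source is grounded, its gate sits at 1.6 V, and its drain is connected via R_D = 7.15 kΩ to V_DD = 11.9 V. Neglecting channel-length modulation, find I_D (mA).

V_GS = V_G = 1.6 V, so V_ov = 1.6 − 0.966 = 0.634 V.
Assume saturation: I_D = ½ k_n V_ov² = 0.5 × 6.03 × 0.634² = 1.21 mA, giving V_DS = V_DD − I_D R_D = 11.9 − 1.21 × 7.15 = 3.23 V.
V_DS = 3.23 V ≥ V_ov = 0.634 V, confirming saturation.

I_D = 1.21 mA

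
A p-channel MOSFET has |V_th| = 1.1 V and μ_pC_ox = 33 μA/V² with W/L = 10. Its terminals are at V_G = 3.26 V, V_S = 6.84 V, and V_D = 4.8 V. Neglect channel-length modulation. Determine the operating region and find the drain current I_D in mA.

Triode; I_D = 0.983 mA

V_SG = V_S − V_G = 6.84 − 3.26 = 3.58 V; V_SD = V_S − V_D = 6.84 − 4.8 = 2.04 V.
k_p = μ_pC_ox · (W/L) = 0.33 mA/V².
V_ov = V_SG − |V_th| = 3.58 − 1.1 = 2.48 V.
Since V_SD = 2.04 V < V_ov = 2.48 V, the device is in the triode region.
I_D = k_p [V_ov · V_SD − ½ V_SD²] = 0.33 × [2.48 × 2.04 − 0.5 × 2.04²] = 0.983 mA.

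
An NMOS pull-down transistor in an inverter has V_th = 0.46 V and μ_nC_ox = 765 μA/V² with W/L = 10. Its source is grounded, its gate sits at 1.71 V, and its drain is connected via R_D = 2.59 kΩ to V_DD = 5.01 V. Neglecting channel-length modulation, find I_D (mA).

I_D = 1.85 mA

V_GS = V_G = 1.71 V, so V_ov = 1.71 − 0.46 = 1.25 V.
k_n = μ_nC_ox · (W/L) = 7.65 mA/V².
Assume saturation: I_D = ½ k_n V_ov² = 0.5 × 7.65 × 1.25² = 5.98 mA, giving V_DS = V_DD − I_D R_D = 5.01 − 5.98 × 2.59 = -10.5 V.
But -10.5 V < V_ov = 1.25 V, so the device is actually in triode.
In triode I_D = k_n[V_ov V_DS − ½ V_DS²] and I_D = (V_DD − V_DS)/R_D. Equating: 9.91 V_DS² − 25.77 V_DS + 5.01 = 0, giving V_DS = 0.212 V (the root below V_ov).
I_D = (5.01 − 0.212) / 2.59 = 1.85 mA.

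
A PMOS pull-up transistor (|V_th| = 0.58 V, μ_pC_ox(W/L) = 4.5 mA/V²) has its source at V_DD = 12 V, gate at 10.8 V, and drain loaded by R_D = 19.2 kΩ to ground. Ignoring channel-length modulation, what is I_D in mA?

V_SG = V_DD − V_G = 12 − 10.8 = 1.2 V, so V_ov = 1.2 − 0.58 = 0.62 V.
Assume saturation: I_D = ½ k_p V_ov² = 0.5 × 4.5 × 0.62² = 0.865 mA, giving V_SD = V_DD − I_D R_D = 12 − 0.865 × 19.2 = -4.61 V.
But -4.61 V < V_ov = 0.62 V, so the device is actually in triode.
In triode I_D = k_p[V_ov V_SD − ½ V_SD²] and I_D = (V_DD − V_SD)/R_D. Equating: 43.2 V_SD² − 54.57 V_SD + 12 = 0, giving V_SD = 0.284 V (the root below V_ov).
I_D = (12 − 0.284) / 19.2 = 0.61 mA.

I_D = 0.610 mA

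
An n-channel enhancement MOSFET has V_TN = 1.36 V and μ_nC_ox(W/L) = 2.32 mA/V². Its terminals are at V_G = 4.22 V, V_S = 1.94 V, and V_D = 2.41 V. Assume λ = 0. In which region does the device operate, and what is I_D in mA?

V_GS = V_G − V_S = 4.22 − 1.94 = 2.28 V; V_DS = V_D − V_S = 2.41 − 1.94 = 0.47 V.
V_ov = V_GS − V_TN = 2.28 − 1.36 = 0.92 V.
Since V_DS = 0.47 V < V_ov = 0.92 V, the device is in the triode region.
I_D = k_n [V_ov · V_DS − ½ V_DS²] = 2.32 × [0.92 × 0.47 − 0.5 × 0.47²] = 0.747 mA.

Triode; I_D = 0.747 mA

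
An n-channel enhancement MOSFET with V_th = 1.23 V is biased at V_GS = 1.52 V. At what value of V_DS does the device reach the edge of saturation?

V_DS,sat = 0.290 V

The boundary between triode and saturation is V_DS = V_GS − V_th = V_ov.
V_ov = 1.52 − 1.23 = 0.29 V.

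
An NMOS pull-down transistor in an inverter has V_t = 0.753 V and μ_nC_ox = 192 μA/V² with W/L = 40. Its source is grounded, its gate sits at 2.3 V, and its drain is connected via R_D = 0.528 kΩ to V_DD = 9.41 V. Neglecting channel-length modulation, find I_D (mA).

I_D = 9.19 mA

V_GS = V_G = 2.3 V, so V_ov = 2.3 − 0.753 = 1.55 V.
k_n = μ_nC_ox · (W/L) = 7.68 mA/V².
Assume saturation: I_D = ½ k_n V_ov² = 0.5 × 7.68 × 1.55² = 9.19 mA, giving V_DS = V_DD − I_D R_D = 9.41 − 9.19 × 0.528 = 4.56 V.
V_DS = 4.56 V ≥ V_ov = 1.55 V, confirming saturation.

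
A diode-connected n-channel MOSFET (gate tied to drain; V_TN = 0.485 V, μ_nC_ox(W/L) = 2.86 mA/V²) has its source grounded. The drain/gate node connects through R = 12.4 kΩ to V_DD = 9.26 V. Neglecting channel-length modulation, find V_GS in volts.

With gate tied to drain, V_GS = V_DS ≥ V_GS − V_TN, so the device is in saturation.
KCL at the drain: ½ k_n (V_GS − V_TN)² = (V_DD − V_GS)/R.
Let x = V_GS − 0.485. Then 17.7 x² + x − 8.775 = 0, giving x = 0.676 V (positive root), so V_GS = 1.16 V.
I_D = (V_DD − V_GS)/R = (9.26 − 1.16) / 12.4 = 0.653 mA.

V_GS = 1.16 V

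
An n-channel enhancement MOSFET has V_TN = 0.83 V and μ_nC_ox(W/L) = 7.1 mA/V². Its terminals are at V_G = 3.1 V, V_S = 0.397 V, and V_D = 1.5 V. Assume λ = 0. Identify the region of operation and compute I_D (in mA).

Triode; I_D = 10.3 mA

V_GS = V_G − V_S = 3.1 − 0.397 = 2.7 V; V_DS = V_D − V_S = 1.5 − 0.397 = 1.1 V.
V_ov = V_GS − V_TN = 2.7 − 0.83 = 1.87 V.
Since V_DS = 1.1 V < V_ov = 1.87 V, the device is in the triode region.
I_D = k_n [V_ov · V_DS − ½ V_DS²] = 7.1 × [1.87 × 1.1 − 0.5 × 1.1²] = 10.3 mA.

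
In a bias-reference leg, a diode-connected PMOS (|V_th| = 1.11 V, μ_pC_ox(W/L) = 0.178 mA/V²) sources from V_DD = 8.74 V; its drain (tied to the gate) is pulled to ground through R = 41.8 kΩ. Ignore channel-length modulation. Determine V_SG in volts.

V_SG = 2.41 V

With gate tied to drain, V_SG = V_SD ≥ V_SG − |V_th|, so the device is in saturation.
KCL at the drain: ½ k_p (V_SG − |V_th|)² = (V_DD − V_SG)/R.
Let x = V_SG − 1.11. Then 3.72 x² + x − 7.63 = 0, giving x = 1.3 V (positive root), so V_SG = 2.41 V.
I_D = (V_DD − V_SG)/R = (8.74 − 2.41) / 41.8 = 0.151 mA.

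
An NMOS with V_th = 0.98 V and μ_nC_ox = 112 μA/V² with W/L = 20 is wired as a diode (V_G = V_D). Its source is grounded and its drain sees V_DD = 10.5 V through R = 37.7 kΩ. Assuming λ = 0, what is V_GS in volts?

V_GS = 1.44 V

With gate tied to drain, V_GS = V_DS ≥ V_GS − V_th, so the device is in saturation.
k_n = μ_nC_ox · (W/L) = 2.24 mA/V².
KCL at the drain: ½ k_n (V_GS − V_th)² = (V_DD − V_GS)/R.
Let x = V_GS − 0.98. Then 42.2 x² + x − 9.52 = 0, giving x = 0.463 V (positive root), so V_GS = 1.44 V.
I_D = (V_DD − V_GS)/R = (10.5 − 1.44) / 37.7 = 0.24 mA.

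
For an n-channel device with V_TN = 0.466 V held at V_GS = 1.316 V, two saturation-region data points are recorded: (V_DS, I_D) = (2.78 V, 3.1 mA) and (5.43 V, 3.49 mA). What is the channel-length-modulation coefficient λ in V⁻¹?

λ = 0.0547 V⁻¹

With V_GS fixed, I_D ∝ (1 + λ V_DS) in saturation, so I_D2/I_D1 = (1 + λ V_DS2)/(1 + λ V_DS1).
3.49/3.1 = 1.126 = (1 + 5.43 λ)/(1 + 2.78 λ).
Solving: λ (I_D1 V_DS2 − I_D2 V_DS1) = I_D2 − I_D1, so λ = (3.49 − 3.1) / (3.1 × 5.43 − 3.49 × 2.78) = 0.39 / 7.13 = 0.0547 V⁻¹.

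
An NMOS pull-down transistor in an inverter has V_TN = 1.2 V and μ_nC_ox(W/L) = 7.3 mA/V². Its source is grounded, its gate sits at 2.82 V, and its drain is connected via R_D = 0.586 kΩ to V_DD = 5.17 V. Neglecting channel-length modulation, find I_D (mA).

I_D = 7.38 mA

V_GS = V_G = 2.82 V, so V_ov = 2.82 − 1.2 = 1.62 V.
Assume saturation: I_D = ½ k_n V_ov² = 0.5 × 7.3 × 1.62² = 9.58 mA, giving V_DS = V_DD − I_D R_D = 5.17 − 9.58 × 0.586 = -0.443 V.
But -0.443 V < V_ov = 1.62 V, so the device is actually in triode.
In triode I_D = k_n[V_ov V_DS − ½ V_DS²] and I_D = (V_DD − V_DS)/R_D. Equating: 2.14 V_DS² − 7.93 V_DS + 5.17 = 0, giving V_DS = 0.844 V (the root below V_ov).
I_D = (5.17 − 0.844) / 0.586 = 7.38 mA.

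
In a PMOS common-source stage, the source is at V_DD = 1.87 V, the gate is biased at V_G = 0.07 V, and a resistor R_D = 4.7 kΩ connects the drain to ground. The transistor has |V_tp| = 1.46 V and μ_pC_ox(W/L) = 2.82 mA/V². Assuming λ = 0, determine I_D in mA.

V_SG = V_DD − V_G = 1.87 − 0.07 = 1.8 V, so V_ov = 1.8 − 1.46 = 0.34 V.
Assume saturation: I_D = ½ k_p V_ov² = 0.5 × 2.82 × 0.34² = 0.163 mA, giving V_SD = V_DD − I_D R_D = 1.87 − 0.163 × 4.7 = 1.1 V.
V_SD = 1.1 V ≥ V_ov = 0.34 V, confirming saturation.

I_D = 0.163 mA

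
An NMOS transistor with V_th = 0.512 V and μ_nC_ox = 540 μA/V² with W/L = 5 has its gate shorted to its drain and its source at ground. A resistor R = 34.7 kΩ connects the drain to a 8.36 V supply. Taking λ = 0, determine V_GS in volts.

V_GS = 0.911 V

With gate tied to drain, V_GS = V_DS ≥ V_GS − V_th, so the device is in saturation.
k_n = μ_nC_ox · (W/L) = 2.7 mA/V².
KCL at the drain: ½ k_n (V_GS − V_th)² = (V_DD − V_GS)/R.
Let x = V_GS − 0.512. Then 46.8 x² + x − 7.848 = 0, giving x = 0.399 V (positive root), so V_GS = 0.911 V.
I_D = (V_DD − V_GS)/R = (8.36 − 0.911) / 34.7 = 0.215 mA.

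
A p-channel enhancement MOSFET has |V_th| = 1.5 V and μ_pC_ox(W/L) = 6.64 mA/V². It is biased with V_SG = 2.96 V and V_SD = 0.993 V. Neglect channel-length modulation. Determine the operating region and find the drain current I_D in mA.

V_ov = V_SG − |V_th| = 2.96 − 1.5 = 1.46 V.
Since V_SD = 0.993 V < V_ov = 1.46 V, the device is in the triode region.
I_D = k_p [V_ov · V_SD − ½ V_SD²] = 6.64 × [1.46 × 0.993 − 0.5 × 0.993²] = 6.35 mA.

Triode; I_D = 6.35 mA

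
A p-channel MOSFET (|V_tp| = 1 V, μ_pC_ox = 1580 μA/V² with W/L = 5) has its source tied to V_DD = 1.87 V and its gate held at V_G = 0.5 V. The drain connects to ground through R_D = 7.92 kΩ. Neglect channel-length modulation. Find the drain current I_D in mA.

I_D = 0.225 mA

V_SG = V_DD − V_G = 1.87 − 0.5 = 1.37 V, so V_ov = 1.37 − 1 = 0.37 V.
k_p = μ_pC_ox · (W/L) = 7.9 mA/V².
Assume saturation: I_D = ½ k_p V_ov² = 0.5 × 7.9 × 0.37² = 0.541 mA, giving V_SD = V_DD − I_D R_D = 1.87 − 0.541 × 7.92 = -2.41 V.
But -2.41 V < V_ov = 0.37 V, so the device is actually in triode.
In triode I_D = k_p[V_ov V_SD − ½ V_SD²] and I_D = (V_DD − V_SD)/R_D. Equating: 31.3 V_SD² − 24.15 V_SD + 1.87 = 0, giving V_SD = 0.0873 V (the root below V_ov).
I_D = (1.87 − 0.0873) / 7.92 = 0.225 mA.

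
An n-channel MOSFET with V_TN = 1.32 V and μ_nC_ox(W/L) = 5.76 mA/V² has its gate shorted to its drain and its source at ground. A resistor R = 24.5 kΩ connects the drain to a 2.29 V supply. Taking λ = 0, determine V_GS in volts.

With gate tied to drain, V_GS = V_DS ≥ V_GS − V_TN, so the device is in saturation.
KCL at the drain: ½ k_n (V_GS − V_TN)² = (V_DD − V_GS)/R.
Let x = V_GS − 1.32. Then 70.6 x² + x − 0.97 = 0, giving x = 0.11 V (positive root), so V_GS = 1.43 V.
I_D = (V_DD − V_GS)/R = (2.29 − 1.43) / 24.5 = 0.0351 mA.

V_GS = 1.43 V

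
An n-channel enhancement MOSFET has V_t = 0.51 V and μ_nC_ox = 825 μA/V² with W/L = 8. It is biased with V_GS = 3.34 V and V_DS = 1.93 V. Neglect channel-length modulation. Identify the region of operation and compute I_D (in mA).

Triode; I_D = 23.8 mA

k_n = μ_nC_ox · (W/L) = 6.6 mA/V².
V_ov = V_GS − V_t = 3.34 − 0.51 = 2.83 V.
Since V_DS = 1.93 V < V_ov = 2.83 V, the device is in the triode region.
I_D = k_n [V_ov · V_DS − ½ V_DS²] = 6.6 × [2.83 × 1.93 − 0.5 × 1.93²] = 23.8 mA.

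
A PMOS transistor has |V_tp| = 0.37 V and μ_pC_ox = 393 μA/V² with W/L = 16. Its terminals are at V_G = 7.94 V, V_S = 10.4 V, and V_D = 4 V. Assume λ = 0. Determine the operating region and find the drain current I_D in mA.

Saturation; I_D = 13.7 mA

V_SG = V_S − V_G = 10.4 − 7.94 = 2.46 V; V_SD = V_S − V_D = 10.4 − 4 = 6.4 V.
k_p = μ_pC_ox · (W/L) = 6.288 mA/V².
V_ov = V_SG − |V_tp| = 2.46 − 0.37 = 2.09 V.
Since V_SD = 6.4 V ≥ V_ov = 2.09 V, the device is in saturation.
I_D = ½ k_p V_ov² = 0.5 × 6.288 × 2.09² = 13.7 mA.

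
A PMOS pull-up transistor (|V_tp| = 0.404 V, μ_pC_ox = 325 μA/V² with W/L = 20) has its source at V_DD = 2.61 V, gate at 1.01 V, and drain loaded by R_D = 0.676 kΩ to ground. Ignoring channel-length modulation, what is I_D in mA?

I_D = 3.11 mA

V_SG = V_DD − V_G = 2.61 − 1.01 = 1.6 V, so V_ov = 1.6 − 0.404 = 1.2 V.
k_p = μ_pC_ox · (W/L) = 6.5 mA/V².
Assume saturation: I_D = ½ k_p V_ov² = 0.5 × 6.5 × 1.2² = 4.65 mA, giving V_SD = V_DD − I_D R_D = 2.61 − 4.65 × 0.676 = -0.533 V.
But -0.533 V < V_ov = 1.2 V, so the device is actually in triode.
In triode I_D = k_p[V_ov V_SD − ½ V_SD²] and I_D = (V_DD − V_SD)/R_D. Equating: 2.2 V_SD² − 6.255 V_SD + 2.61 = 0, giving V_SD = 0.508 V (the root below V_ov).
I_D = (2.61 − 0.508) / 0.676 = 3.11 mA.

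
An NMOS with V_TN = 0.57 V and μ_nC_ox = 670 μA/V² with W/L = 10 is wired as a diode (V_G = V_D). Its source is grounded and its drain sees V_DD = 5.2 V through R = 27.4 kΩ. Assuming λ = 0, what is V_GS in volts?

With gate tied to drain, V_GS = V_DS ≥ V_GS − V_TN, so the device is in saturation.
k_n = μ_nC_ox · (W/L) = 6.7 mA/V².
KCL at the drain: ½ k_n (V_GS − V_TN)² = (V_DD − V_GS)/R.
Let x = V_GS − 0.57. Then 91.8 x² + x − 4.63 = 0, giving x = 0.219 V (positive root), so V_GS = 0.789 V.
I_D = (V_DD − V_GS)/R = (5.2 − 0.789) / 27.4 = 0.161 mA.

V_GS = 0.789 V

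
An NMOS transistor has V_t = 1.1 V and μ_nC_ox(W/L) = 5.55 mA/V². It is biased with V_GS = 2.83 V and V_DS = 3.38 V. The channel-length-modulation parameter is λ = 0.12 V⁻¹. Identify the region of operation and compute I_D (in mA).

V_ov = V_GS − V_t = 2.83 − 1.1 = 1.73 V.
Since V_DS = 3.38 V ≥ V_ov = 1.73 V, the device is in saturation.
I_D = ½ k_n V_ov² (1 + λ V_DS) = 0.5 × 5.55 × 1.73² × (1 + 0.12 × 3.38) = 11.7 mA.

Saturation; I_D = 11.7 mA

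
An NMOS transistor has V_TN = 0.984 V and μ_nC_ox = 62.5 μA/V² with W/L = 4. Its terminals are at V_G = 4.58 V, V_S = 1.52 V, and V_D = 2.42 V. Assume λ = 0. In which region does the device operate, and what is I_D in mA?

Triode; I_D = 0.366 mA

V_GS = V_G − V_S = 4.58 − 1.52 = 3.06 V; V_DS = V_D − V_S = 2.42 − 1.52 = 0.9 V.
k_n = μ_nC_ox · (W/L) = 0.25 mA/V².
V_ov = V_GS − V_TN = 3.06 − 0.984 = 2.08 V.
Since V_DS = 0.9 V < V_ov = 2.08 V, the device is in the triode region.
I_D = k_n [V_ov · V_DS − ½ V_DS²] = 0.25 × [2.08 × 0.9 − 0.5 × 0.9²] = 0.366 mA.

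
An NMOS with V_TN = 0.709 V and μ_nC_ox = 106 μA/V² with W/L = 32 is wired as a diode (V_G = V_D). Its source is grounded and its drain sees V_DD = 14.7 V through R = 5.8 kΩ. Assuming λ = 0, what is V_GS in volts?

V_GS = 1.85 V

With gate tied to drain, V_GS = V_DS ≥ V_GS − V_TN, so the device is in saturation.
k_n = μ_nC_ox · (W/L) = 3.392 mA/V².
KCL at the drain: ½ k_n (V_GS − V_TN)² = (V_DD − V_GS)/R.
Let x = V_GS − 0.709. Then 9.84 x² + x − 13.99 = 0, giving x = 1.14 V (positive root), so V_GS = 1.85 V.
I_D = (V_DD − V_GS)/R = (14.7 − 1.85) / 5.8 = 2.22 mA.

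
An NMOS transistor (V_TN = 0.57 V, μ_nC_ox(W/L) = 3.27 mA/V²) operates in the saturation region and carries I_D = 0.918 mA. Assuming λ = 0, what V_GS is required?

V_GS = 1.32 V

In saturation I_D = ½ k_n (V_GS − V_TN)², so V_GS − V_TN = √(2 I_D / k_n) = √(2 × 0.918 / 3.27) = 0.749 V.
V_GS = 0.57 + 0.749 = 1.32 V.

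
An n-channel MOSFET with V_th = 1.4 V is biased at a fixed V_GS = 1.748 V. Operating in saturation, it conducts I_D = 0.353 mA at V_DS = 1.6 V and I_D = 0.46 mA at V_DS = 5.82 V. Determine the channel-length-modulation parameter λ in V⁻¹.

With V_GS fixed, I_D ∝ (1 + λ V_DS) in saturation, so I_D2/I_D1 = (1 + λ V_DS2)/(1 + λ V_DS1).
0.46/0.353 = 1.303 = (1 + 5.82 λ)/(1 + 1.6 λ).
Solving: λ (I_D1 V_DS2 − I_D2 V_DS1) = I_D2 − I_D1, so λ = (0.46 − 0.353) / (0.353 × 5.82 − 0.46 × 1.6) = 0.107 / 1.32 = 0.0812 V⁻¹.

λ = 0.0812 V⁻¹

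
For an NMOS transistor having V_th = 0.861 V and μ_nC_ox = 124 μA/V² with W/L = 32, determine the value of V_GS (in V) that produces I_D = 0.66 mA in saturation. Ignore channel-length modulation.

k_n = μ_nC_ox · (W/L) = 3.968 mA/V².
In saturation I_D = ½ k_n (V_GS − V_th)², so V_GS − V_th = √(2 I_D / k_n) = √(2 × 0.66 / 3.968) = 0.577 V.
V_GS = 0.861 + 0.577 = 1.44 V.

V_GS = 1.44 V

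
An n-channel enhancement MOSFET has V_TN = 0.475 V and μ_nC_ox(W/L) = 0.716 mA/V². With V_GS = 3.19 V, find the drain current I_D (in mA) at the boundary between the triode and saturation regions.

At the boundary V_DS = V_ov = V_GS − V_TN = 3.19 − 0.475 = 2.71 V.
I_D = ½ k_n V_ov² = 0.5 × 0.716 × 2.71² = 2.64 mA.

I_D = 2.64 mA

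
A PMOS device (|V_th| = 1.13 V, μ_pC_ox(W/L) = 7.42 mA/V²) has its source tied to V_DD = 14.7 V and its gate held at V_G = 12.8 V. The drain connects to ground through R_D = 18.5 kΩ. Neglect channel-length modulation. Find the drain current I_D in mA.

V_SG = V_DD − V_G = 14.7 − 12.8 = 1.9 V, so V_ov = 1.9 − 1.13 = 0.77 V.
Assume saturation: I_D = ½ k_p V_ov² = 0.5 × 7.42 × 0.77² = 2.2 mA, giving V_SD = V_DD − I_D R_D = 14.7 − 2.2 × 18.5 = -26 V.
But -26 V < V_ov = 0.77 V, so the device is actually in triode.
In triode I_D = k_p[V_ov V_SD − ½ V_SD²] and I_D = (V_DD − V_SD)/R_D. Equating: 68.6 V_SD² − 106.7 V_SD + 14.7 = 0, giving V_SD = 0.153 V (the root below V_ov).
I_D = (14.7 − 0.153) / 18.5 = 0.786 mA.

I_D = 0.786 mA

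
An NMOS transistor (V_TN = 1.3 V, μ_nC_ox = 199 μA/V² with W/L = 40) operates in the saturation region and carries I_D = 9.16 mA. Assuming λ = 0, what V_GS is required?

k_n = μ_nC_ox · (W/L) = 7.96 mA/V².
In saturation I_D = ½ k_n (V_GS − V_TN)², so V_GS − V_TN = √(2 I_D / k_n) = √(2 × 9.16 / 7.96) = 1.52 V.
V_GS = 1.3 + 1.52 = 2.82 V.

V_GS = 2.82 V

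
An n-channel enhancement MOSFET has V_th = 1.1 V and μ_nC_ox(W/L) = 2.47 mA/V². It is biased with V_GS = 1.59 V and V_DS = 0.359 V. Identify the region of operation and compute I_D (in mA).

Triode; I_D = 0.275 mA

V_ov = V_GS − V_th = 1.59 − 1.1 = 0.49 V.
Since V_DS = 0.359 V < V_ov = 0.49 V, the device is in the triode region.
I_D = k_n [V_ov · V_DS − ½ V_DS²] = 2.47 × [0.49 × 0.359 − 0.5 × 0.359²] = 0.275 mA.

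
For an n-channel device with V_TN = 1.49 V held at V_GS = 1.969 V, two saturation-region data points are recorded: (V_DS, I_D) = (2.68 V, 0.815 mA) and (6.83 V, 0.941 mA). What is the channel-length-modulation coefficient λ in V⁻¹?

With V_GS fixed, I_D ∝ (1 + λ V_DS) in saturation, so I_D2/I_D1 = (1 + λ V_DS2)/(1 + λ V_DS1).
0.941/0.815 = 1.155 = (1 + 6.83 λ)/(1 + 2.68 λ).
Solving: λ (I_D1 V_DS2 − I_D2 V_DS1) = I_D2 − I_D1, so λ = (0.941 − 0.815) / (0.815 × 6.83 − 0.941 × 2.68) = 0.126 / 3.04 = 0.0414 V⁻¹.

λ = 0.0414 V⁻¹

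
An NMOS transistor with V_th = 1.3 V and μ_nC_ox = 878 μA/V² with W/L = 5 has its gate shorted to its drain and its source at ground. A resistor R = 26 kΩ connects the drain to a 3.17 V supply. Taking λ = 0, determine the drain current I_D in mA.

I_D = 0.0653 mA

With gate tied to drain, V_GS = V_DS ≥ V_GS − V_th, so the device is in saturation.
k_n = μ_nC_ox · (W/L) = 4.39 mA/V².
KCL at the drain: ½ k_n (V_GS − V_th)² = (V_DD − V_GS)/R.
Let x = V_GS − 1.3. Then 57.1 x² + x − 1.87 = 0, giving x = 0.172 V (positive root), so V_GS = 1.47 V.
I_D = (V_DD − V_GS)/R = (3.17 − 1.47) / 26 = 0.0653 mA.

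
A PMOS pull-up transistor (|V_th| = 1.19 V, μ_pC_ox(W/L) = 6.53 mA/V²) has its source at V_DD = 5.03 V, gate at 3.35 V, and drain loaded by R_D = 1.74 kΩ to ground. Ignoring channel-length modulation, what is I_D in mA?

I_D = 0.784 mA

V_SG = V_DD − V_G = 5.03 − 3.35 = 1.68 V, so V_ov = 1.68 − 1.19 = 0.49 V.
Assume saturation: I_D = ½ k_p V_ov² = 0.5 × 6.53 × 0.49² = 0.784 mA, giving V_SD = V_DD − I_D R_D = 5.03 − 0.784 × 1.74 = 3.67 V.
V_SD = 3.67 V ≥ V_ov = 0.49 V, confirming saturation.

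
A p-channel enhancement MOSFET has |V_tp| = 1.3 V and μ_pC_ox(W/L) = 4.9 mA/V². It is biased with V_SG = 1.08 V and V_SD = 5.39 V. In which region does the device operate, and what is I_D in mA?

V_SG = 1.08 V < |V_tp| = 1.3 V, so the transistor is in cutoff.

Cutoff; I_D = 0 mA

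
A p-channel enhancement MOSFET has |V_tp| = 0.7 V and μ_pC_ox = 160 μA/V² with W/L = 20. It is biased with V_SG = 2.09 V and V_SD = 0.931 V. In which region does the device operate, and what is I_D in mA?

k_p = μ_pC_ox · (W/L) = 3.2 mA/V².
V_ov = V_SG − |V_tp| = 2.09 − 0.7 = 1.39 V.
Since V_SD = 0.931 V < V_ov = 1.39 V, the device is in the triode region.
I_D = k_p [V_ov · V_SD − ½ V_SD²] = 3.2 × [1.39 × 0.931 − 0.5 × 0.931²] = 2.75 mA.

Triode; I_D = 2.75 mA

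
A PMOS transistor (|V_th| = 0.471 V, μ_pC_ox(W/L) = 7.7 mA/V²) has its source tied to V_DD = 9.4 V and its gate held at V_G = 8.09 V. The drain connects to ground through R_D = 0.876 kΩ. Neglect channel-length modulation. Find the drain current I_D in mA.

I_D = 2.71 mA

V_SG = V_DD − V_G = 9.4 − 8.09 = 1.31 V, so V_ov = 1.31 − 0.471 = 0.839 V.
Assume saturation: I_D = ½ k_p V_ov² = 0.5 × 7.7 × 0.839² = 2.71 mA, giving V_SD = V_DD − I_D R_D = 9.4 − 2.71 × 0.876 = 7.03 V.
V_SD = 7.03 V ≥ V_ov = 0.839 V, confirming saturation.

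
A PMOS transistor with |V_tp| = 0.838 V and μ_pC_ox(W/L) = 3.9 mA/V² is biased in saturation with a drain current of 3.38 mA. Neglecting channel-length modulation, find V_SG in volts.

In saturation I_D = ½ k_p (V_SG − |V_tp|)², so V_SG − |V_tp| = √(2 I_D / k_p) = √(2 × 3.38 / 3.9) = 1.32 V.
V_SG = 0.838 + 1.32 = 2.15 V.

V_SG = 2.15 V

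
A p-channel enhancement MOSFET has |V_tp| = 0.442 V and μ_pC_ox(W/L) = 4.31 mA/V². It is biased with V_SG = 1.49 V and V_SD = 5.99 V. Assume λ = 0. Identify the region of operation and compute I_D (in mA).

V_ov = V_SG − |V_tp| = 1.49 − 0.442 = 1.05 V.
Since V_SD = 5.99 V ≥ V_ov = 1.05 V, the device is in saturation.
I_D = ½ k_p V_ov² = 0.5 × 4.31 × 1.05² = 2.37 mA.

Saturation; I_D = 2.37 mA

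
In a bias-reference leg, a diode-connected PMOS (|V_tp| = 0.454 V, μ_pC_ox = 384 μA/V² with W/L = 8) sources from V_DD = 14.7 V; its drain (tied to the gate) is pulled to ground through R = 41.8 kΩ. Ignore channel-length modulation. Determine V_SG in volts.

With gate tied to drain, V_SG = V_SD ≥ V_SG − |V_tp|, so the device is in saturation.
k_p = μ_pC_ox · (W/L) = 3.072 mA/V².
KCL at the drain: ½ k_p (V_SG − |V_tp|)² = (V_DD − V_SG)/R.
Let x = V_SG − 0.454. Then 64.2 x² + x − 14.25 = 0, giving x = 0.463 V (positive root), so V_SG = 0.917 V.
I_D = (V_DD − V_SG)/R = (14.7 − 0.917) / 41.8 = 0.33 mA.

V_SG = 0.917 V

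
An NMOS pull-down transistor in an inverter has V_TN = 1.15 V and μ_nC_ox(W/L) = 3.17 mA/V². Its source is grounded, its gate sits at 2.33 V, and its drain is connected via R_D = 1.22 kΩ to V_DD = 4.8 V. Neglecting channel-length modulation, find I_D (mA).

V_GS = V_G = 2.33 V, so V_ov = 2.33 − 1.15 = 1.18 V.
Assume saturation: I_D = ½ k_n V_ov² = 0.5 × 3.17 × 1.18² = 2.21 mA, giving V_DS = V_DD − I_D R_D = 4.8 − 2.21 × 1.22 = 2.11 V.
V_DS = 2.11 V ≥ V_ov = 1.18 V, confirming saturation.

I_D = 2.21 mA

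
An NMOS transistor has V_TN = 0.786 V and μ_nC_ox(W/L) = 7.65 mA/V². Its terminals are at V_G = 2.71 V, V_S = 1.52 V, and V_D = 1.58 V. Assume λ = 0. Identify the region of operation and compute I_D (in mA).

V_GS = V_G − V_S = 2.71 − 1.52 = 1.19 V; V_DS = V_D − V_S = 1.58 − 1.52 = 0.06 V.
V_ov = V_GS − V_TN = 1.19 − 0.786 = 0.404 V.
Since V_DS = 0.06 V < V_ov = 0.404 V, the device is in the triode region.
I_D = k_n [V_ov · V_DS − ½ V_DS²] = 7.65 × [0.404 × 0.06 − 0.5 × 0.06²] = 0.172 mA.

Triode; I_D = 0.172 mA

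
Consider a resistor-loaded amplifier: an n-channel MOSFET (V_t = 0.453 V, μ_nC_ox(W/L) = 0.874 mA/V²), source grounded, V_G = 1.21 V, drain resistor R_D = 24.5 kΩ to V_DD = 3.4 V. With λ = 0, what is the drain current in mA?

I_D = 0.129 mA

V_GS = V_G = 1.21 V, so V_ov = 1.21 − 0.453 = 0.757 V.
Assume saturation: I_D = ½ k_n V_ov² = 0.5 × 0.874 × 0.757² = 0.25 mA, giving V_DS = V_DD − I_D R_D = 3.4 − 0.25 × 24.5 = -2.74 V.
But -2.74 V < V_ov = 0.757 V, so the device is actually in triode.
In triode I_D = k_n[V_ov V_DS − ½ V_DS²] and I_D = (V_DD − V_DS)/R_D. Equating: 10.7 V_DS² − 17.21 V_DS + 3.4 = 0, giving V_DS = 0.231 V (the root below V_ov).
I_D = (3.4 − 0.231) / 24.5 = 0.129 mA.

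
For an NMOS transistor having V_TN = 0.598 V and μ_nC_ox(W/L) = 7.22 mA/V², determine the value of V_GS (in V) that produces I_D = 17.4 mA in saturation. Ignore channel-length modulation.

In saturation I_D = ½ k_n (V_GS − V_TN)², so V_GS − V_TN = √(2 I_D / k_n) = √(2 × 17.4 / 7.22) = 2.2 V.
V_GS = 0.598 + 2.2 = 2.79 V.

V_GS = 2.79 V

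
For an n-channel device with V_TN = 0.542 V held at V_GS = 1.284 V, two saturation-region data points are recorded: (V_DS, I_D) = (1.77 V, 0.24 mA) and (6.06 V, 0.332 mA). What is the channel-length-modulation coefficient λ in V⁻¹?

λ = 0.106 V⁻¹

With V_GS fixed, I_D ∝ (1 + λ V_DS) in saturation, so I_D2/I_D1 = (1 + λ V_DS2)/(1 + λ V_DS1).
0.332/0.24 = 1.383 = (1 + 6.06 λ)/(1 + 1.77 λ).
Solving: λ (I_D1 V_DS2 − I_D2 V_DS1) = I_D2 − I_D1, so λ = (0.332 − 0.24) / (0.24 × 6.06 − 0.332 × 1.77) = 0.092 / 0.867 = 0.106 V⁻¹.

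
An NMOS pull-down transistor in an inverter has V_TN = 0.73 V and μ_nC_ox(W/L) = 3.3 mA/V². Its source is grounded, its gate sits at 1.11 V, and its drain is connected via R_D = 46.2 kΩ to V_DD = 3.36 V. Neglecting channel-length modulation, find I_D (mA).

V_GS = V_G = 1.11 V, so V_ov = 1.11 − 0.73 = 0.38 V.
Assume saturation: I_D = ½ k_n V_ov² = 0.5 × 3.3 × 0.38² = 0.238 mA, giving V_DS = V_DD − I_D R_D = 3.36 − 0.238 × 46.2 = -7.65 V.
But -7.65 V < V_ov = 0.38 V, so the device is actually in triode.
In triode I_D = k_n[V_ov V_DS − ½ V_DS²] and I_D = (V_DD − V_DS)/R_D. Equating: 76.2 V_DS² − 58.93 V_DS + 3.36 = 0, giving V_DS = 0.062 V (the root below V_ov).
I_D = (3.36 − 0.062) / 46.2 = 0.0714 mA.

I_D = 0.0714 mA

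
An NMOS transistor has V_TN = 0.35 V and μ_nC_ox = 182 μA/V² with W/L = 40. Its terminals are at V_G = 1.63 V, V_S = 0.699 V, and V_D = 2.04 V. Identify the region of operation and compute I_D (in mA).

Saturation; I_D = 1.23 mA

V_GS = V_G − V_S = 1.63 − 0.699 = 0.931 V; V_DS = V_D − V_S = 2.04 − 0.699 = 1.34 V.
k_n = μ_nC_ox · (W/L) = 7.28 mA/V².
V_ov = V_GS − V_TN = 0.931 − 0.35 = 0.581 V.
Since V_DS = 1.34 V ≥ V_ov = 0.581 V, the device is in saturation.
I_D = ½ k_n V_ov² = 0.5 × 7.28 × 0.581² = 1.23 mA.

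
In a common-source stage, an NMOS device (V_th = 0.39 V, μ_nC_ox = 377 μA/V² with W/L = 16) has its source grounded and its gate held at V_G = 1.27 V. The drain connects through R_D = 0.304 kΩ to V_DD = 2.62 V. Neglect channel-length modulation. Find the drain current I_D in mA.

V_GS = V_G = 1.27 V, so V_ov = 1.27 − 0.39 = 0.88 V.
k_n = μ_nC_ox · (W/L) = 6.032 mA/V².
Assume saturation: I_D = ½ k_n V_ov² = 0.5 × 6.032 × 0.88² = 2.34 mA, giving V_DS = V_DD − I_D R_D = 2.62 − 2.34 × 0.304 = 1.91 V.
V_DS = 1.91 V ≥ V_ov = 0.88 V, confirming saturation.

I_D = 2.34 mA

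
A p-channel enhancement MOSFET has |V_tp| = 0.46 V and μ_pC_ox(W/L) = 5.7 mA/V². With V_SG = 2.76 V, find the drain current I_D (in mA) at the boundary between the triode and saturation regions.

At the boundary V_SD = V_ov = V_SG − |V_tp| = 2.76 − 0.46 = 2.3 V.
I_D = ½ k_p V_ov² = 0.5 × 5.7 × 2.3² = 15.1 mA.

I_D = 15.1 mA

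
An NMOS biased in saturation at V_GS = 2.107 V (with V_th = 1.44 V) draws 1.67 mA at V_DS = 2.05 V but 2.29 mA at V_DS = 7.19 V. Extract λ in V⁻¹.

With V_GS fixed, I_D ∝ (1 + λ V_DS) in saturation, so I_D2/I_D1 = (1 + λ V_DS2)/(1 + λ V_DS1).
2.29/1.67 = 1.371 = (1 + 7.19 λ)/(1 + 2.05 λ).
Solving: λ (I_D1 V_DS2 − I_D2 V_DS1) = I_D2 − I_D1, so λ = (2.29 − 1.67) / (1.67 × 7.19 − 2.29 × 2.05) = 0.62 / 7.31 = 0.0848 V⁻¹.

λ = 0.0848 V⁻¹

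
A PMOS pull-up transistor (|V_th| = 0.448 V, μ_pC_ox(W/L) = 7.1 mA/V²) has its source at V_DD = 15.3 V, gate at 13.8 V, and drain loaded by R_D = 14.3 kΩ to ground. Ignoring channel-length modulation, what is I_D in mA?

V_SG = V_DD − V_G = 15.3 − 13.8 = 1.5 V, so V_ov = 1.5 − 0.448 = 1.05 V.
Assume saturation: I_D = ½ k_p V_ov² = 0.5 × 7.1 × 1.05² = 3.93 mA, giving V_SD = V_DD − I_D R_D = 15.3 − 3.93 × 14.3 = -40.9 V.
But -40.9 V < V_ov = 1.05 V, so the device is actually in triode.
In triode I_D = k_p[V_ov V_SD − ½ V_SD²] and I_D = (V_DD − V_SD)/R_D. Equating: 50.8 V_SD² − 107.8 V_SD + 15.3 = 0, giving V_SD = 0.153 V (the root below V_ov).
I_D = (15.3 − 0.153) / 14.3 = 1.06 mA.

I_D = 1.06 mA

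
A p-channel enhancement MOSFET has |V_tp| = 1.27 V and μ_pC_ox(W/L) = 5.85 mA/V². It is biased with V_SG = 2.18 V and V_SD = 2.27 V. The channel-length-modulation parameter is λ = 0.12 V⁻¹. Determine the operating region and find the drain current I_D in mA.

Saturation; I_D = 3.08 mA

V_ov = V_SG − |V_tp| = 2.18 − 1.27 = 0.91 V.
Since V_SD = 2.27 V ≥ V_ov = 0.91 V, the device is in saturation.
I_D = ½ k_p V_ov² (1 + λ V_SD) = 0.5 × 5.85 × 0.91² × (1 + 0.12 × 2.27) = 3.08 mA.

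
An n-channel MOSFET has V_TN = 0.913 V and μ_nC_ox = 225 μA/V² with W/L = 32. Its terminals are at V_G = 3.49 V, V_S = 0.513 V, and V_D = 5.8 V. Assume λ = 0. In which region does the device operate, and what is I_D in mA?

Saturation; I_D = 15.3 mA

V_GS = V_G − V_S = 3.49 − 0.513 = 2.98 V; V_DS = V_D − V_S = 5.8 − 0.513 = 5.29 V.
k_n = μ_nC_ox · (W/L) = 7.2 mA/V².
V_ov = V_GS − V_TN = 2.98 − 0.913 = 2.06 V.
Since V_DS = 5.29 V ≥ V_ov = 2.06 V, the device is in saturation.
I_D = ½ k_n V_ov² = 0.5 × 7.2 × 2.06² = 15.3 mA.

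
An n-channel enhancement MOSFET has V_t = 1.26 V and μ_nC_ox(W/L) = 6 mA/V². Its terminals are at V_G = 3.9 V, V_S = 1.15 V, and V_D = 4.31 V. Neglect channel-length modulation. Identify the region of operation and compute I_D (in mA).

V_GS = V_G − V_S = 3.9 − 1.15 = 2.75 V; V_DS = V_D − V_S = 4.31 − 1.15 = 3.16 V.
V_ov = V_GS − V_t = 2.75 − 1.26 = 1.49 V.
Since V_DS = 3.16 V ≥ V_ov = 1.49 V, the device is in saturation.
I_D = ½ k_n V_ov² = 0.5 × 6 × 1.49² = 6.66 mA.

Saturation; I_D = 6.66 mA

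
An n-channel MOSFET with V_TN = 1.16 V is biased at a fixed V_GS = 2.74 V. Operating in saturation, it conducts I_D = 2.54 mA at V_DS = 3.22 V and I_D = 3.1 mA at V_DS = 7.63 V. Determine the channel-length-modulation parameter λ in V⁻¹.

λ = 0.0596 V⁻¹

With V_GS fixed, I_D ∝ (1 + λ V_DS) in saturation, so I_D2/I_D1 = (1 + λ V_DS2)/(1 + λ V_DS1).
3.1/2.54 = 1.22 = (1 + 7.63 λ)/(1 + 3.22 λ).
Solving: λ (I_D1 V_DS2 − I_D2 V_DS1) = I_D2 − I_D1, so λ = (3.1 − 2.54) / (2.54 × 7.63 − 3.1 × 3.22) = 0.56 / 9.4 = 0.0596 V⁻¹.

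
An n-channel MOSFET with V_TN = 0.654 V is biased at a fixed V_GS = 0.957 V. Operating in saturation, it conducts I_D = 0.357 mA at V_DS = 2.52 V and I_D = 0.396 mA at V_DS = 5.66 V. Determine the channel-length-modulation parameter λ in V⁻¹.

λ = 0.0381 V⁻¹

With V_GS fixed, I_D ∝ (1 + λ V_DS) in saturation, so I_D2/I_D1 = (1 + λ V_DS2)/(1 + λ V_DS1).
0.396/0.357 = 1.109 = (1 + 5.66 λ)/(1 + 2.52 λ).
Solving: λ (I_D1 V_DS2 − I_D2 V_DS1) = I_D2 − I_D1, so λ = (0.396 − 0.357) / (0.357 × 5.66 − 0.396 × 2.52) = 0.039 / 1.02 = 0.0381 V⁻¹.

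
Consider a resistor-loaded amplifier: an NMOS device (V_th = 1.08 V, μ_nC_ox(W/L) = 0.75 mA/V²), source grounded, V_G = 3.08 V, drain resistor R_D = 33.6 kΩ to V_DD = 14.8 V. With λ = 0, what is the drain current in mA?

I_D = 0.431 mA

V_GS = V_G = 3.08 V, so V_ov = 3.08 − 1.08 = 2 V.
Assume saturation: I_D = ½ k_n V_ov² = 0.5 × 0.75 × 2² = 1.5 mA, giving V_DS = V_DD − I_D R_D = 14.8 − 1.5 × 33.6 = -35.6 V.
But -35.6 V < V_ov = 2 V, so the device is actually in triode.
In triode I_D = k_n[V_ov V_DS − ½ V_DS²] and I_D = (V_DD − V_DS)/R_D. Equating: 12.6 V_DS² − 51.4 V_DS + 14.8 = 0, giving V_DS = 0.312 V (the root below V_ov).
I_D = (14.8 − 0.312) / 33.6 = 0.431 mA.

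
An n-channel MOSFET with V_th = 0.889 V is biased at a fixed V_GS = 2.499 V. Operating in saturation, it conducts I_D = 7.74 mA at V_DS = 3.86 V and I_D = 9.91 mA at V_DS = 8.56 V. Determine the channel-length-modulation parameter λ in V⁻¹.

λ = 0.0775 V⁻¹

With V_GS fixed, I_D ∝ (1 + λ V_DS) in saturation, so I_D2/I_D1 = (1 + λ V_DS2)/(1 + λ V_DS1).
9.91/7.74 = 1.28 = (1 + 8.56 λ)/(1 + 3.86 λ).
Solving: λ (I_D1 V_DS2 − I_D2 V_DS1) = I_D2 − I_D1, so λ = (9.91 − 7.74) / (7.74 × 8.56 − 9.91 × 3.86) = 2.17 / 28 = 0.0775 V⁻¹.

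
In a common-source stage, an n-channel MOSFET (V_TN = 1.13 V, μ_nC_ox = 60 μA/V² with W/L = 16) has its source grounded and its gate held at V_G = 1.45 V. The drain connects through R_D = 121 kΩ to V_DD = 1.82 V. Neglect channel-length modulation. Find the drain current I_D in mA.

V_GS = V_G = 1.45 V, so V_ov = 1.45 − 1.13 = 0.32 V.
k_n = μ_nC_ox · (W/L) = 0.96 mA/V².
Assume saturation: I_D = ½ k_n V_ov² = 0.5 × 0.96 × 0.32² = 0.0492 mA, giving V_DS = V_DD − I_D R_D = 1.82 − 0.0492 × 121 = -4.13 V.
But -4.13 V < V_ov = 0.32 V, so the device is actually in triode.
In triode I_D = k_n[V_ov V_DS − ½ V_DS²] and I_D = (V_DD − V_DS)/R_D. Equating: 58.1 V_DS² − 38.17 V_DS + 1.82 = 0, giving V_DS = 0.0518 V (the root below V_ov).
I_D = (1.82 − 0.0518) / 121 = 0.0146 mA.

I_D = 0.0146 mA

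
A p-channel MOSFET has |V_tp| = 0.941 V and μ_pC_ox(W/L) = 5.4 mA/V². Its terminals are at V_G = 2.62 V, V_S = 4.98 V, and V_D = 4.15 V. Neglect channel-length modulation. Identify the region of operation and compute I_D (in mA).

Triode; I_D = 4.50 mA

V_SG = V_S − V_G = 4.98 − 2.62 = 2.36 V; V_SD = V_S − V_D = 4.98 − 4.15 = 0.83 V.
V_ov = V_SG − |V_tp| = 2.36 − 0.941 = 1.42 V.
Since V_SD = 0.83 V < V_ov = 1.42 V, the device is in the triode region.
I_D = k_p [V_ov · V_SD − ½ V_SD²] = 5.4 × [1.42 × 0.83 − 0.5 × 0.83²] = 4.5 mA.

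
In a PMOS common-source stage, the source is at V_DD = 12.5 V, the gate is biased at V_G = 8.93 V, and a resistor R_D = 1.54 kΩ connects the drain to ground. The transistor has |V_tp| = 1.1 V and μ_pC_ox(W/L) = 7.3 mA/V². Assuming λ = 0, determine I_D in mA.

V_SG = V_DD − V_G = 12.5 − 8.93 = 3.57 V, so V_ov = 3.57 − 1.1 = 2.47 V.
Assume saturation: I_D = ½ k_p V_ov² = 0.5 × 7.3 × 2.47² = 22.3 mA, giving V_SD = V_DD − I_D R_D = 12.5 − 22.3 × 1.54 = -21.8 V.
But -21.8 V < V_ov = 2.47 V, so the device is actually in triode.
In triode I_D = k_p[V_ov V_SD − ½ V_SD²] and I_D = (V_DD − V_SD)/R_D. Equating: 5.62 V_SD² − 28.77 V_SD + 12.5 = 0, giving V_SD = 0.479 V (the root below V_ov).
I_D = (12.5 − 0.479) / 1.54 = 7.81 mA.

I_D = 7.81 mA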